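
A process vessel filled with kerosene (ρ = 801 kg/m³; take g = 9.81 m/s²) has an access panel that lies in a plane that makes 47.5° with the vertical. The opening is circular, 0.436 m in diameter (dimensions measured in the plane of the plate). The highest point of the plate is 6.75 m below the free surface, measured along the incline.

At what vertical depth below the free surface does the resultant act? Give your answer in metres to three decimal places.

h_p = 4.709 m

γ = ρg = 801 × 9.81 / 1000 = 7.85781 kN/m³.
The plate makes 47.5° with the vertical, i.e. θ = 90° − 47.5° = 42.5° to the horizontal. Measuring y along the incline from the free-surface line, vertical depth h = y·sinθ with sinθ = 0.675590.
The centroid is at the centre, 0.218 m below the top of the plate, so y_c = 6.75 + 0.218 = 6.968 m and h_c = 6.968 × 0.675590 = 4.70751 m.
A = π(0.218)² = 0.149301 m².
Resultant F = γ·h_c·A = 7.85781 × 4.70751 × 0.149301 = 5.52275 kN.
I_c = πr⁴/4 = π × 0.218⁴/4 = 0.00177385 m⁴.
Centre of pressure: y_p = y_c + I_c/(y_c·A) = 6.968 + 0.00177385/(6.968 × 0.149301) = 6.968 + 0.00170508 = 6.96971 m along the plane.
Vertically, h_p = y_p·sinθ = 6.96971 × 0.675590 = 4.70867 m.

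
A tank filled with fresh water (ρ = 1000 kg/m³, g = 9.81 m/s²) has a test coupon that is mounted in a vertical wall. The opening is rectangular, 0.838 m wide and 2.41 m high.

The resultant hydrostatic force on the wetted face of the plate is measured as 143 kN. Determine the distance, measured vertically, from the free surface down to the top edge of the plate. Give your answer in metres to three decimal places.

d_top ≈ 6.013 m

γ = ρg = 1000 × 9.81 = 9810 N/m³ = 9.81 kN/m³.
A = 0.838 × 2.41 = 2.01958 m².
From F = γ·h_c·A, the centroid depth is h_c = 143/(9.81 × 2.01958) = 7.21782 m.
The centroid lies 2.41/2 = 1.205 m below the top edge, so the top edge sits at h_top = 7.21782 − 1.205 = 6.01282 m below the surface.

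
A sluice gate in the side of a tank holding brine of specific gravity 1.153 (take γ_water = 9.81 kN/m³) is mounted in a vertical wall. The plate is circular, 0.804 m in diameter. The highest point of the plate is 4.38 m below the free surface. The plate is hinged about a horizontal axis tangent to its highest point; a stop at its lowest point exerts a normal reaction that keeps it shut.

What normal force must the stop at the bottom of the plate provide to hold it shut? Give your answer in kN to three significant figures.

P ≈ 14.0 kN

γ = 1.153 × 9.81 = 11.31093 kN/m³.
The centroid is at the centre, 0.402 m below the top of the plate, so the centroid depth is h_c = 4.38 + 0.402 = 4.782 m.
A = π(0.402)² = 0.507694 m².
Resultant F = γ·h_c·A = 11.31093 × 4.782 × 0.507694 = 27.4606 kN.
I_c = πr⁴/4 = π × 0.402⁴/4 = 0.0205113 m⁴.
Centre of pressure: y_p = y_c + I_c/(y_c·A) = 4.782 + 0.0205113/(4.782 × 0.507694) = 4.782 + 0.00844854 = 4.79045 m along the plane.
The resultant acts 0.402 + 0.00844854 = 0.410449 m (along the plate) below the hinge at the top edge, so the moment about the hinge is M = F × 0.410449 = 27.4606 × 0.410449 = 11.2712 kN·m.
A normal force at the bottom, 0.804 m from the hinge, must supply this moment: P = 11.2712/0.804 = 14.0189 kN.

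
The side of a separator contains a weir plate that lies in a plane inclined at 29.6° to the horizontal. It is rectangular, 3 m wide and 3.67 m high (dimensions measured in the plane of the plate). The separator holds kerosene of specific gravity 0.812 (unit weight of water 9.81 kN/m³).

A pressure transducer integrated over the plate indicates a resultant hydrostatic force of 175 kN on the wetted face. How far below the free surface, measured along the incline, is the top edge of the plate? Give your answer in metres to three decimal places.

γ = 0.812 × 9.81 = 7.96572 kN/m³.
A = 3 × 3.67 = 11.01 m².
From F = γ·h_c·A, the centroid depth is h_c = 175/(7.96572 × 11.01) = 1.99538 m.
Let θ = 29.6° be the plate's angle to the horizontal; measure y along the incline from where the plane meets the free surface. Vertical depth h = y·sinθ with sinθ = 0.493942.
Along the incline, y_c = h_c/sinθ = 1.99538/0.493942 = 4.03971 m.
The centroid lies 3.67/2 = 1.835 m below the top edge, so the top edge sits at y_top = 4.03971 − 1.835 = 2.20471 m along the incline.

y_top ≈ 2.205 m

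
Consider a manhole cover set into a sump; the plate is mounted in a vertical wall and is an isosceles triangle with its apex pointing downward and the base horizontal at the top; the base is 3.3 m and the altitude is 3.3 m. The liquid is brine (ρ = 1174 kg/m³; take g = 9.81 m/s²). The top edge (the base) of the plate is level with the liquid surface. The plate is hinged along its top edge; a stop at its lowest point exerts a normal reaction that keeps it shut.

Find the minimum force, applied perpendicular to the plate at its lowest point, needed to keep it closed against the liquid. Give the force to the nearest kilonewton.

P ≈ 34 kN

γ = ρg = 1174 × 9.81 / 1000 = 11.51694 kN/m³.
With the apex down, the centroid sits h/3 = 3.3/3 = 1.1 m below the base (the top edge), so the centroid depth is h_c = 1.1 m.
A = ½ × 3.3 × 3.3 = 5.445 m².
Resultant F = γ·h_c·A = 11.51694 × 1.1 × 5.445 = 68.9807 kN.
I_c = b·h³/36 = 3.3 × 3.3³/36 = 3.29422 m⁴.
Centre of pressure: y_p = y_c + I_c/(y_c·A) = 1.1 + 3.29422/(1.1 × 5.445) = 1.1 + 0.549999 = 1.65 m along the plane.
The resultant acts 1.1 + 0.549999 = 1.65 m (along the plate) below the hinge at the top edge, so the moment about the hinge is M = F × 1.65 = 68.9807 × 1.65 = 113.818 kN·m.
A normal force at the bottom, 3.3 m from the hinge, must supply this moment: P = 113.818/3.3 = 34.4903 kN.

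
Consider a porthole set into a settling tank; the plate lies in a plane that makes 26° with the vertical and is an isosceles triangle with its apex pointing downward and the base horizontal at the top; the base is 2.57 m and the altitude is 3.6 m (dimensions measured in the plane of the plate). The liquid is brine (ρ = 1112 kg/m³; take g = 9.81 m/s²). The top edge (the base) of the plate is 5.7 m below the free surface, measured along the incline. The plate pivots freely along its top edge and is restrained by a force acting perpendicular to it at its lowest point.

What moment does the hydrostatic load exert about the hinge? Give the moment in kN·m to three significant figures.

M ≈ 408 kN·m

γ = ρg = 1112 × 9.81 / 1000 = 10.90872 kN/m³.
The plate makes 26° with the vertical, i.e. θ = 90° − 26° = 64° to the horizontal. Measuring y along the incline from the free-surface line, vertical depth h = y·sinθ with sinθ = 0.898794.
With the apex down, the centroid sits h/3 = 3.6/3 = 1.2 m below the base (the top edge), so y_c = 5.7 + 1.2 = 6.9 m and h_c = 6.9 × 0.898794 = 6.20168 m.
A = ½ × 2.57 × 3.6 = 4.626 m².
Resultant F = γ·h_c·A = 10.90872 × 6.20168 × 4.626 = 312.96 kN.
I_c = b·h³/36 = 2.57 × 3.6³/36 = 3.33072 m⁴.
Centre of pressure: y_p = y_c + I_c/(y_c·A) = 6.9 + 3.33072/(6.9 × 4.626) = 6.9 + 0.104348 = 7.00435 m along the plane.
The resultant acts 1.2 + 0.104348 = 1.30435 m (along the plate) below the hinge at the top edge, so the moment about the hinge is M = F × 1.30435 = 312.96 × 1.30435 = 408.209 kN·m.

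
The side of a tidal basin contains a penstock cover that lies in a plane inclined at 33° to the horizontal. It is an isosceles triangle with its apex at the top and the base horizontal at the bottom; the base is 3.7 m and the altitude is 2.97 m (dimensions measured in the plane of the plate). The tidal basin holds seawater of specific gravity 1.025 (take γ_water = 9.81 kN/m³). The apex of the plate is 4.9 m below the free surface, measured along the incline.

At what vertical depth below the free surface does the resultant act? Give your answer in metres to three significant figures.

h_p = 3.79 m

γ = 1.025 × 9.81 = 10.05525 kN/m³.
Let θ = 33° be the plate's angle to the horizontal; measure y along the incline from where the plane meets the free surface. Vertical depth h = y·sinθ with sinθ = 0.544639.
With the apex up, the centroid sits 2h/3 = 2 × 2.97/3 = 1.98 m below the apex, so y_c = 4.9 + 1.98 = 6.88 m and h_c = 6.88 × 0.544639 = 3.74712 m.
A = ½ × 3.7 × 2.97 = 5.4945 m².
Resultant F = γ·h_c·A = 10.05525 × 3.74712 × 5.4945 = 207.023 kN.
I_c = b·h³/36 = 3.7 × 2.97³/36 = 2.69258 m⁴.
Centre of pressure: y_p = y_c + I_c/(y_c·A) = 6.88 + 2.69258/(6.88 × 5.4945) = 6.88 + 0.0712282 = 6.95123 m along the plane.
Vertically, h_p = y_p·sinθ = 6.95123 × 0.544639 = 3.78591 m.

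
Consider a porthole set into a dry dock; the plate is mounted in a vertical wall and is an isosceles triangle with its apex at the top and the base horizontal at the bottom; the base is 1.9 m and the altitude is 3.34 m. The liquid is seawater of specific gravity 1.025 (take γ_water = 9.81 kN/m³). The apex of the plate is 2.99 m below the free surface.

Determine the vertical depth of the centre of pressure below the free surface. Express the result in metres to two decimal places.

γ = 1.025 × 9.81 = 10.05525 kN/m³.
With the apex up, the centroid sits 2h/3 = 2 × 3.34/3 = 2.22667 m below the apex, so the centroid depth is h_c = 2.99 + 2.22667 = 5.21667 m.
A = ½ × 1.9 × 3.34 = 3.173 m².
Resultant F = γ·h_c·A = 10.05525 × 5.21667 × 3.173 = 166.439 kN.
I_c = b·h³/36 = 1.9 × 3.34³/36 = 1.96648 m⁴.
Centre of pressure: y_p = y_c + I_c/(y_c·A) = 5.21667 + 1.96648/(5.21667 × 3.173) = 5.21667 + 0.118803 = 5.33547 m along the plane.

h_p = 5.34 m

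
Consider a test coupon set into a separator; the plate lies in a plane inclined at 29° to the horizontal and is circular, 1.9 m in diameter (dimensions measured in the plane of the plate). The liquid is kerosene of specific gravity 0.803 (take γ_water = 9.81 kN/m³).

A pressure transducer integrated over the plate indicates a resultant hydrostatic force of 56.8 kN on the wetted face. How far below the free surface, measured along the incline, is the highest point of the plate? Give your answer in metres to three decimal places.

γ = 0.803 × 9.81 = 7.87743 kN/m³.
A = π(0.95)² = 2.83529 m².
From F = γ·h_c·A, the centroid depth is h_c = 56.8/(7.87743 × 2.83529) = 2.54312 m.
Let θ = 29° be the plate's angle to the horizontal; measure y along the incline from where the plane meets the free surface. Vertical depth h = y·sinθ with sinθ = 0.484810.
Along the incline, y_c = h_c/sinθ = 2.54312/0.484810 = 5.2456 m.
The centroid is at the centre, 0.95 m below the top of the plate, so the highest point sits at y_top = 5.2456 − 0.95 = 4.2956 m along the incline.

y_top ≈ 4.296 m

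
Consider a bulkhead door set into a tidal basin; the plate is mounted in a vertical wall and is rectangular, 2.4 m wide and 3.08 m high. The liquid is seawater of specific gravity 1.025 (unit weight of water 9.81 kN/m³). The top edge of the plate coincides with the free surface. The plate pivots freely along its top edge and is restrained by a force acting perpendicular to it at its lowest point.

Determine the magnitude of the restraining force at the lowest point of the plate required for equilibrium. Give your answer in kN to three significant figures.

P ≈ 76.3 kN

γ = 1.025 × 9.81 = 10.05525 kN/m³.
The centroid lies 3.08/2 = 1.54 m below the top edge, so the centroid depth is h_c = 1.54 m.
A = 2.4 × 3.08 = 7.392 m².
Resultant F = γ·h_c·A = 10.05525 × 1.54 × 7.392 = 114.466 kN.
I_c = b·h³/12 = 2.4 × 3.08³/12 = 5.84362 m⁴.
Centre of pressure: y_p = y_c + I_c/(y_c·A) = 1.54 + 5.84362/(1.54 × 7.392) = 1.54 + 0.513333 = 2.05333 m along the plane.
The resultant acts 1.54 + 0.513333 = 2.05333 m (along the plate) below the hinge at the top edge, so the moment about the hinge is M = F × 2.05333 = 114.466 × 2.05333 = 235.036 kN·m.
A normal force at the bottom, 3.08 m from the hinge, must supply this moment: P = 235.036/3.08 = 76.3104 kN.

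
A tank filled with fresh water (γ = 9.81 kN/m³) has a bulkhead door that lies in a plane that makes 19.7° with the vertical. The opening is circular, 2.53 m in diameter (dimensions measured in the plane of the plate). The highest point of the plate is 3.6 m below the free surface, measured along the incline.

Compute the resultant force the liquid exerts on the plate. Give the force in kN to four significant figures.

γ = 9.81 kN/m³.
The plate makes 19.7° with the vertical, i.e. θ = 90° − 19.7° = 70.3° to the horizontal. Measuring y along the incline from the free-surface line, vertical depth h = y·sinθ with sinθ = 0.941471.
The centroid is at the centre, 1.265 m below the top of the plate, so y_c = 3.6 + 1.265 = 4.865 m and h_c = 4.865 × 0.941471 = 4.58026 m.
A = π(1.265)² = 5.02726 m².
Resultant F = γ·h_c·A = 9.81 × 4.58026 × 5.02726 = 225.887 kN.

F ≈ 225.9 kN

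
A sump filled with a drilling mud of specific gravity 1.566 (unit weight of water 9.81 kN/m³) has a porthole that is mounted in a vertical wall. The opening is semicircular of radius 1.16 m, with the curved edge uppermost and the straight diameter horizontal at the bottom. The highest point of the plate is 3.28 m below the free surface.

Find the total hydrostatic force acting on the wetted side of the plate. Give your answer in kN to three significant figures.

F ≈ 128 kN

γ = 1.566 × 9.81 = 15.36246 kN/m³.
The centroid lies 4r/(3π) = 0.492319 m above the diameter, so r − 4r/(3π) = 1.16 − 0.492319 = 0.667681 m below the topmost point, so the centroid depth is h_c = 3.28 + 0.667681 = 3.94768 m.
A = πr²/2 = π × 1.16²/2 = 2.11366 m².
Resultant F = γ·h_c·A = 15.36246 × 3.94768 × 2.11366 = 128.185 kN.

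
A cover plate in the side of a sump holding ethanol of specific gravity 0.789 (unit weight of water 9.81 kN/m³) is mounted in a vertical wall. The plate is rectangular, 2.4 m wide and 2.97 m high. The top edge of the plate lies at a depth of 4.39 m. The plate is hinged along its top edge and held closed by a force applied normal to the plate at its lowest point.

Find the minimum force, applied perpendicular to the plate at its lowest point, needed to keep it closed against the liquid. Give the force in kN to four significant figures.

P ≈ 175.7 kN

γ = 0.789 × 9.81 = 7.74009 kN/m³.
The centroid lies 2.97/2 = 1.485 m below the top edge, so the centroid depth is h_c = 4.39 + 1.485 = 5.875 m.
A = 2.4 × 2.97 = 7.128 m².
Resultant F = γ·h_c·A = 7.74009 × 5.875 × 7.128 = 324.132 kN.
I_c = b·h³/12 = 2.4 × 2.97³/12 = 5.23961 m⁴.
Centre of pressure: y_p = y_c + I_c/(y_c·A) = 5.875 + 5.23961/(5.875 × 7.128) = 5.875 + 0.125119 = 6.00012 m along the plane.
The resultant acts 1.485 + 0.125119 = 1.61012 m (along the plate) below the hinge at the top edge, so the moment about the hinge is M = F × 1.61012 = 324.132 × 1.61012 = 521.891 kN·m.
A normal force at the bottom, 2.97 m from the hinge, must supply this moment: P = 521.891/2.97 = 175.721 kN.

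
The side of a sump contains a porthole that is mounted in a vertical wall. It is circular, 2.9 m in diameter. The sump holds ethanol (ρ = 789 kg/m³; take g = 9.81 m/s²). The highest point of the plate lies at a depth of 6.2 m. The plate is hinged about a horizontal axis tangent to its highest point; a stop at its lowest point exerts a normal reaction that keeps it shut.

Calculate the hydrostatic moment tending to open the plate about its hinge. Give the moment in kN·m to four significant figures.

γ = ρg = 789 × 9.81 / 1000 = 7.74009 kN/m³.
The centroid is at the centre, 1.45 m below the top of the plate, so the centroid depth is h_c = 6.2 + 1.45 = 7.65 m.
A = π(1.45)² = 6.6052 m².
Resultant F = γ·h_c·A = 7.74009 × 7.65 × 6.6052 = 391.105 kN.
I_c = πr⁴/4 = π × 1.45⁴/4 = 3.47186 m⁴.
Centre of pressure: y_p = y_c + I_c/(y_c·A) = 7.65 + 3.47186/(7.65 × 6.6052) = 7.65 + 0.0687092 = 7.71871 m along the plane.
The resultant acts 1.45 + 0.0687092 = 1.51871 m (along the plate) below the hinge at the top edge, so the moment about the hinge is M = F × 1.51871 = 391.105 × 1.51871 = 593.975 kN·m.

M ≈ 594.0 kN·m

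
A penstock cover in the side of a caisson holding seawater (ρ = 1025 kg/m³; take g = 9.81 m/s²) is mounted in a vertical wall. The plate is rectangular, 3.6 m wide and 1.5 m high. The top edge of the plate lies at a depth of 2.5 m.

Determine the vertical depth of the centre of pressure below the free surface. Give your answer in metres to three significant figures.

h_p = 3.31 m

γ = ρg = 1025 × 9.81 / 1000 = 10.05525 kN/m³.
The centroid lies 1.5/2 = 0.75 m below the top edge, so the centroid depth is h_c = 2.5 + 0.75 = 3.25 m.
A = 3.6 × 1.5 = 5.4 m².
Resultant F = γ·h_c·A = 10.05525 × 3.25 × 5.4 = 176.47 kN.
I_c = b·h³/12 = 3.6 × 1.5³/12 = 1.0125 m⁴.
Centre of pressure: y_p = y_c + I_c/(y_c·A) = 3.25 + 1.0125/(3.25 × 5.4) = 3.25 + 0.0576923 = 3.30769 m along the plane.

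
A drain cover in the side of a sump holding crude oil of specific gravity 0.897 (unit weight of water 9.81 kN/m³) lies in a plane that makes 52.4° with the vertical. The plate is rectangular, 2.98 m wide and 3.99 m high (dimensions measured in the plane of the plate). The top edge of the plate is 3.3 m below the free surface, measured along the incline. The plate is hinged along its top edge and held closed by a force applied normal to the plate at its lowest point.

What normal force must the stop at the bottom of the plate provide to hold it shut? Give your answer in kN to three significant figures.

γ = 0.897 × 9.81 = 8.79957 kN/m³.
The plate makes 52.4° with the vertical, i.e. θ = 90° − 52.4° = 37.6° to the horizontal. Measuring y along the incline from the free-surface line, vertical depth h = y·sinθ with sinθ = 0.610145.
The centroid lies 3.99/2 = 1.995 m below the top edge, so y_c = 3.3 + 1.995 = 5.295 m and h_c = 5.295 × 0.610145 = 3.23072 m.
A = 2.98 × 3.99 = 11.8902 m².
Resultant F = γ·h_c·A = 8.79957 × 3.23072 × 11.8902 = 338.026 kN.
I_c = b·h³/12 = 2.98 × 3.99³/12 = 15.7744 m⁴.
Centre of pressure: y_p = y_c + I_c/(y_c·A) = 5.295 + 15.7744/(5.295 × 11.8902) = 5.295 + 0.250552 = 5.54555 m along the plane.
The resultant acts 1.995 + 0.250552 = 2.24555 m (along the plate) below the hinge at the top edge, so the moment about the hinge is M = F × 2.24555 = 338.026 × 2.24555 = 759.054 kN·m.
A normal force at the bottom, 3.99 m from the hinge, must supply this moment: P = 759.054/3.99 = 190.239 kN.

P ≈ 190 kN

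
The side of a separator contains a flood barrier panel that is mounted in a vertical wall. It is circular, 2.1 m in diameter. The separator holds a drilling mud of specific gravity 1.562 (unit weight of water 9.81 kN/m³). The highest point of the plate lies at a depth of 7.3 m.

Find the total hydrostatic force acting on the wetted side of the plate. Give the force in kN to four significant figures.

F ≈ 443.2 kN

γ = 1.562 × 9.81 = 15.32322 kN/m³.
The centroid is at the centre, 1.05 m below the top of the plate, so the centroid depth is h_c = 7.3 + 1.05 = 8.35 m.
A = π(1.05)² = 3.46361 m².
Resultant F = γ·h_c·A = 15.32322 × 8.35 × 3.46361 = 443.165 kN.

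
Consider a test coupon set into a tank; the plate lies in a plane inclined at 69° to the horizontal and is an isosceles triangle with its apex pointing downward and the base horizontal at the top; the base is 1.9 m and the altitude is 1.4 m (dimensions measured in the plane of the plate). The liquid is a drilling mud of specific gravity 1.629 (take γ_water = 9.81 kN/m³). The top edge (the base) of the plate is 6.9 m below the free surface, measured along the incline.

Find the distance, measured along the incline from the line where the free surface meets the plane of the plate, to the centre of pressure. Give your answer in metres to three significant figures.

y_p = 7.38 m

γ = 1.629 × 9.81 = 15.98049 kN/m³.
Let θ = 69° be the plate's angle to the horizontal; measure y along the incline from where the plane meets the free surface. Vertical depth h = y·sinθ with sinθ = 0.933580.
With the apex down, the centroid sits h/3 = 1.4/3 = 0.466667 m below the base (the top edge), so y_c = 6.9 + 0.466667 = 7.36667 m and h_c = 7.36667 × 0.933580 = 6.87738 m.
A = ½ × 1.9 × 1.4 = 1.33 m².
Resultant F = γ·h_c·A = 15.98049 × 6.87738 × 1.33 = 146.172 kN.
I_c = b·h³/36 = 1.9 × 1.4³/36 = 0.144822 m⁴.
Centre of pressure: y_p = y_c + I_c/(y_c·A) = 7.36667 + 0.144822/(7.36667 × 1.33) = 7.36667 + 0.0147813 = 7.38145 m along the plane.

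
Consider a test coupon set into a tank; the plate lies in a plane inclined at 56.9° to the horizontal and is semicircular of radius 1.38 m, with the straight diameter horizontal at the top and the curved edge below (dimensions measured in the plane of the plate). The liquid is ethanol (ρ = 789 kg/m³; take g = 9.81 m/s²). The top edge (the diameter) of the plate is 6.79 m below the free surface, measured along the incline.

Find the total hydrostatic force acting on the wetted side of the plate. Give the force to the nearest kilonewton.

γ = ρg = 789 × 9.81 / 1000 = 7.74009 kN/m³.
Let θ = 56.9° be the plate's angle to the horizontal; measure y along the incline from where the plane meets the free surface. Vertical depth h = y·sinθ with sinθ = 0.837719.
The centroid of a semicircle lies 4r/(3π) = 0.58569 m from the diameter, here below the top edge, so y_c = 6.79 + 0.58569 = 7.37569 m and h_c = 7.37569 × 0.837719 = 6.17876 m.
A = πr²/2 = π × 1.38²/2 = 2.99142 m².
Resultant F = γ·h_c·A = 7.74009 × 6.17876 × 2.99142 = 143.062 kN.

F ≈ 143 kN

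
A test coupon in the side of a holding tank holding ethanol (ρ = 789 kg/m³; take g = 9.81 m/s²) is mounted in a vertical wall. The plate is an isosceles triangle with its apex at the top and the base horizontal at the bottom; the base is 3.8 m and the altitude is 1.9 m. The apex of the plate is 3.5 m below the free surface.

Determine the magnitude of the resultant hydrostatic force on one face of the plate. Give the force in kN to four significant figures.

γ = ρg = 789 × 9.81 / 1000 = 7.74009 kN/m³.
With the apex up, the centroid sits 2h/3 = 2 × 1.9/3 = 1.26667 m below the apex, so the centroid depth is h_c = 3.5 + 1.26667 = 4.76667 m.
A = ½ × 3.8 × 1.9 = 3.61 m².
Resultant F = γ·h_c·A = 7.74009 × 4.76667 × 3.61 = 133.189 kN.

F ≈ 133.2 kN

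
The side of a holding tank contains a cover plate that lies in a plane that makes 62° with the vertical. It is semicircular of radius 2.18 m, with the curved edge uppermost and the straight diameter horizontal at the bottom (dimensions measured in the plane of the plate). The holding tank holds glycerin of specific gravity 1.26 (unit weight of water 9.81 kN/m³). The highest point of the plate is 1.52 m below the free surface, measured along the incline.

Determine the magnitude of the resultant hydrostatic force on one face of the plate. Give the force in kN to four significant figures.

F ≈ 120.2 kN

γ = 1.26 × 9.81 = 12.3606 kN/m³.
The plate makes 62° with the vertical, i.e. θ = 90° − 62° = 28° to the horizontal. Measuring y along the incline from the free-surface line, vertical depth h = y·sinθ with sinθ = 0.469472.
The centroid lies 4r/(3π) = 0.925221 m above the diameter, so r − 4r/(3π) = 2.18 − 0.925221 = 1.25478 m below the topmost point, so y_c = 1.52 + 1.25478 = 2.77478 m and h_c = 2.77478 × 0.469472 = 1.30268 m.
A = πr²/2 = π × 2.18²/2 = 7.46505 m².
Resultant F = γ·h_c·A = 12.3606 × 1.30268 × 7.46505 = 120.202 kN.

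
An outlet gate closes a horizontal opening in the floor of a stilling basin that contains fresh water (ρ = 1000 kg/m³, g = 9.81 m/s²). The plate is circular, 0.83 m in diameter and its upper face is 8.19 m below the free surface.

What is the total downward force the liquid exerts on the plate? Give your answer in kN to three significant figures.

F ≈ 43.5 kN

γ = ρg = 1000 × 9.81 = 9810 N/m³ = 9.81 kN/m³.
The plate is horizontal, so pressure is uniform at p = γ·h = 9.81 × 8.19 = 80.3439 kN/m².
A = π(0.415)² = 0.541061 m².
F = p·A = 80.3439 × 0.541061 = 43.471 kN.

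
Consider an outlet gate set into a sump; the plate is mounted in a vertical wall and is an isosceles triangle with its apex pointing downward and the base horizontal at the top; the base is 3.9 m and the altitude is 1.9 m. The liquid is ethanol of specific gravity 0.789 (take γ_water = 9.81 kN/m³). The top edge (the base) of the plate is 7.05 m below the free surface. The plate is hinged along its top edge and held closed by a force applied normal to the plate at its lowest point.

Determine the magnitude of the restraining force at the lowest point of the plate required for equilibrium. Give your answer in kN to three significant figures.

γ = 0.789 × 9.81 = 7.74009 kN/m³.
With the apex down, the centroid sits h/3 = 1.9/3 = 0.633333 m below the base (the top edge), so the centroid depth is h_c = 7.05 + 0.633333 = 7.68333 m.
A = ½ × 3.9 × 1.9 = 3.705 m².
Resultant F = γ·h_c·A = 7.74009 × 7.68333 × 3.705 = 220.335 kN.
I_c = b·h³/36 = 3.9 × 1.9³/36 = 0.743058 m⁴.
Centre of pressure: y_p = y_c + I_c/(y_c·A) = 7.68333 + 0.743058/(7.68333 × 3.705) = 7.68333 + 0.0261027 = 7.70943 m along the plane.
The resultant acts 0.633333 + 0.0261027 = 0.659436 m (along the plate) below the hinge at the top edge, so the moment about the hinge is M = F × 0.659436 = 220.335 × 0.659436 = 145.297 kN·m.
A normal force at the bottom, 1.9 m from the hinge, must supply this moment: P = 145.297/1.9 = 76.4721 kN.

P ≈ 76.5 kN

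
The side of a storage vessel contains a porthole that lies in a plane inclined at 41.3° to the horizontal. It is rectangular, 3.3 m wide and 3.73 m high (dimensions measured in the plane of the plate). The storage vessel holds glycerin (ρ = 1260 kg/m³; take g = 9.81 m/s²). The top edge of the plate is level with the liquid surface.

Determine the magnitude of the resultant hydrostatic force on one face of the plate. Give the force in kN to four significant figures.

F ≈ 187.3 kN

γ = ρg = 1260 × 9.81 / 1000 = 12.3606 kN/m³.
Let θ = 41.3° be the plate's angle to the horizontal; measure y along the incline from where the plane meets the free surface. Vertical depth h = y·sinθ with sinθ = 0.660002.
The centroid lies 3.73/2 = 1.865 m below the top edge, so y_c = 1.865 m and h_c = 1.865 × 0.660002 = 1.2309 m.
A = 3.3 × 3.73 = 12.309 m².
Resultant F = γ·h_c·A = 12.3606 × 1.2309 × 12.309 = 187.277 kN.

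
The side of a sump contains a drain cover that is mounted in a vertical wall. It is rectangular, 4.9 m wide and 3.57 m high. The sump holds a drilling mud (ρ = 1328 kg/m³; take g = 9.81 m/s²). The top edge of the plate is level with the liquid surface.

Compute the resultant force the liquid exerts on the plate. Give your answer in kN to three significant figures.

F ≈ 407 kN

γ = ρg = 1328 × 9.81 / 1000 = 13.02768 kN/m³.
The centroid lies 3.57/2 = 1.785 m below the top edge, so the centroid depth is h_c = 1.785 m.
A = 4.9 × 3.57 = 17.493 m².
Resultant F = γ·h_c·A = 13.02768 × 1.785 × 17.493 = 406.789 kN.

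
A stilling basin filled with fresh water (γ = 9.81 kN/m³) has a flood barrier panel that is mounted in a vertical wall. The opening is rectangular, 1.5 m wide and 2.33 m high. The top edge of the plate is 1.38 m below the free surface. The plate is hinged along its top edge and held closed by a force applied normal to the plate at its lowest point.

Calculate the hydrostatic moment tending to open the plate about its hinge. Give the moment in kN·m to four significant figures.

γ = 9.81 kN/m³.
The centroid lies 2.33/2 = 1.165 m below the top edge, so the centroid depth is h_c = 1.38 + 1.165 = 2.545 m.
A = 1.5 × 2.33 = 3.495 m².
Resultant F = γ·h_c·A = 9.81 × 2.545 × 3.495 = 87.2577 kN.
I_c = b·h³/12 = 1.5 × 2.33³/12 = 1.58117 m⁴.
Centre of pressure: y_p = y_c + I_c/(y_c·A) = 2.545 + 1.58117/(2.545 × 3.495) = 2.545 + 0.177764 = 2.72276 m along the plane.
The resultant acts 1.165 + 0.177764 = 1.34276 m (along the plate) below the hinge at the top edge, so the moment about the hinge is M = F × 1.34276 = 87.2577 × 1.34276 = 117.166 kN·m.

M ≈ 117.2 kN·m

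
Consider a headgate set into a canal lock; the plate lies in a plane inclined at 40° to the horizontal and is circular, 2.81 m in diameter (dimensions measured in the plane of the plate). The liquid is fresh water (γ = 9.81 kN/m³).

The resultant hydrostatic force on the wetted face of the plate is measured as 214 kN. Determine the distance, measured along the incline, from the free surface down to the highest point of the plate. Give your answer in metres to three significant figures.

y_top ≈ 4.07 m

γ = 9.81 kN/m³.
A = π(1.405)² = 6.20158 m².
From F = γ·h_c·A, the centroid depth is h_c = 214/(9.81 × 6.20158) = 3.51757 m.
Let θ = 40° be the plate's angle to the horizontal; measure y along the incline from where the plane meets the free surface. Vertical depth h = y·sinθ with sinθ = 0.642788.
Along the incline, y_c = h_c/sinθ = 3.51757/0.642788 = 5.47236 m.
The centroid is at the centre, 1.405 m below the top of the plate, so the highest point sits at y_top = 5.47236 − 1.405 = 4.06736 m along the incline.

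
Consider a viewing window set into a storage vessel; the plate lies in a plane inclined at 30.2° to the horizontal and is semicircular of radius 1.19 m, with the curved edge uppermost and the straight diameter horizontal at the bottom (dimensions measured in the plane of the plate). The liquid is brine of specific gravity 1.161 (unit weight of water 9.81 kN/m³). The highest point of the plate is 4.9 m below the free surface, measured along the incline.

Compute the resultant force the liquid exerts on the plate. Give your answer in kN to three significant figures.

γ = 1.161 × 9.81 = 11.38941 kN/m³.
Let θ = 30.2° be the plate's angle to the horizontal; measure y along the incline from where the plane meets the free surface. Vertical depth h = y·sinθ with sinθ = 0.503020.
The centroid lies 4r/(3π) = 0.505052 m above the diameter, so r − 4r/(3π) = 1.19 − 0.505052 = 0.684948 m below the topmost point, so y_c = 4.9 + 0.684948 = 5.58495 m and h_c = 5.58495 × 0.503020 = 2.80934 m.
A = πr²/2 = π × 1.19²/2 = 2.2244 m².
Resultant F = γ·h_c·A = 11.38941 × 2.80934 × 2.2244 = 71.1735 kN.

F ≈ 71.2 kN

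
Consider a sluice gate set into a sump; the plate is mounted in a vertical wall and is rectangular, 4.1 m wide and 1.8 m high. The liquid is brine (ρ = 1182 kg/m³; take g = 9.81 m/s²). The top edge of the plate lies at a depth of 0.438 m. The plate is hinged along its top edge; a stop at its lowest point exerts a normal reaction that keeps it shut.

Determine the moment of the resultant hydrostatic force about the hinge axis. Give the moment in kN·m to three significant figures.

γ = ρg = 1182 × 9.81 / 1000 = 11.59542 kN/m³.
The centroid lies 1.8/2 = 0.9 m below the top edge, so the centroid depth is h_c = 0.438 + 0.9 = 1.338 m.
A = 4.1 × 1.8 = 7.38 m².
Resultant F = γ·h_c·A = 11.59542 × 1.338 × 7.38 = 114.498 kN.
I_c = b·h³/12 = 4.1 × 1.8³/12 = 1.9926 m⁴.
Centre of pressure: y_p = y_c + I_c/(y_c·A) = 1.338 + 1.9926/(1.338 × 7.38) = 1.338 + 0.201794 = 1.53979 m along the plane.
The resultant acts 0.9 + 0.201794 = 1.10179 m (along the plate) below the hinge at the top edge, so the moment about the hinge is M = F × 1.10179 = 114.498 × 1.10179 = 126.153 kN·m.

M ≈ 126 kN·m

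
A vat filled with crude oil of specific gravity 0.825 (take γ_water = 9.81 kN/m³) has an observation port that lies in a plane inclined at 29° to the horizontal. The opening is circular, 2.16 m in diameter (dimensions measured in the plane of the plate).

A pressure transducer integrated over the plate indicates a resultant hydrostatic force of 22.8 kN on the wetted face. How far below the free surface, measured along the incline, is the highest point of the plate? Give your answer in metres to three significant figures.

γ = 0.825 × 9.81 = 8.09325 kN/m³.
A = π(1.08)² = 3.66435 m².
From F = γ·h_c·A, the centroid depth is h_c = 22.8/(8.09325 × 3.66435) = 0.768803 m.
Let θ = 29° be the plate's angle to the horizontal; measure y along the incline from where the plane meets the free surface. Vertical depth h = y·sinθ with sinθ = 0.484810.
Along the incline, y_c = h_c/sinθ = 0.768803/0.484810 = 1.58578 m.
The centroid is at the centre, 1.08 m below the top of the plate, so the highest point sits at y_top = 1.58578 − 1.08 = 0.50578 m along the incline.

y_top ≈ 0.506 m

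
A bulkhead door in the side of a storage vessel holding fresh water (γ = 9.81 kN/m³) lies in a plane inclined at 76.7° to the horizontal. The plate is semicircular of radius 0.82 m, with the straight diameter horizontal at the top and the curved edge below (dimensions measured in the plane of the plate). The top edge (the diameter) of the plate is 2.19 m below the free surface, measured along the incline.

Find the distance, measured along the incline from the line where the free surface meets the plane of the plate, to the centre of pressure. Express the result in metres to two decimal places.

y_p = 2.56 m

γ = 9.81 kN/m³.
Let θ = 76.7° be the plate's angle to the horizontal; measure y along the incline from where the plane meets the free surface. Vertical depth h = y·sinθ with sinθ = 0.973179.
The centroid of a semicircle lies 4r/(3π) = 0.348019 m from the diameter, here below the top edge, so y_c = 2.19 + 0.348019 = 2.53802 m and h_c = 2.53802 × 0.973179 = 2.46995 m.
A = πr²/2 = π × 0.82²/2 = 1.0562 m².
Resultant F = γ·h_c·A = 9.81 × 2.46995 × 1.0562 = 25.5919 kN.
I_c = (π/8 − 8/(9π))·r⁴ = 0.109757 × 0.82⁴ = 0.0496235 m⁴.
Centre of pressure: y_p = y_c + I_c/(y_c·A) = 2.53802 + 0.0496235/(2.53802 × 1.0562) = 2.53802 + 0.0185117 = 2.55653 m along the plane.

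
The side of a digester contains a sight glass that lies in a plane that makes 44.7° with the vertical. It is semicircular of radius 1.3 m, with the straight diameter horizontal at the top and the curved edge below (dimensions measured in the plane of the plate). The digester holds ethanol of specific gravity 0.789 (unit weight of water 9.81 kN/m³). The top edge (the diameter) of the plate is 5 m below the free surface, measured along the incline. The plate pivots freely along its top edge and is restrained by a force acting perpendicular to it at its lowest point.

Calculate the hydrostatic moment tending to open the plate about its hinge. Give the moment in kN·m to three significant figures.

γ = 0.789 × 9.81 = 7.74009 kN/m³.
The plate makes 44.7° with the vertical, i.e. θ = 90° − 44.7° = 45.3° to the horizontal. Measuring y along the incline from the free-surface line, vertical depth h = y·sinθ with sinθ = 0.710799.
The centroid of a semicircle lies 4r/(3π) = 0.551737 m from the diameter, here below the top edge, so y_c = 5 + 0.551737 = 5.55174 m and h_c = 5.55174 × 0.710799 = 3.94617 m.
A = πr²/2 = π × 1.3²/2 = 2.65465 m².
Resultant F = γ·h_c·A = 7.74009 × 3.94617 × 2.65465 = 81.0829 kN.
I_c = (π/8 − 8/(9π))·r⁴ = 0.109757 × 1.3⁴ = 0.313477 m⁴.
Centre of pressure: y_p = y_c + I_c/(y_c·A) = 5.55174 + 0.313477/(5.55174 × 2.65465) = 5.55174 + 0.0212701 = 5.57301 m along the plane.
The resultant acts 0.551737 + 0.0212701 = 0.573007 m (along the plate) below the hinge at the top edge, so the moment about the hinge is M = F × 0.573007 = 81.0829 × 0.573007 = 46.4611 kN·m.

M ≈ 46.5 kN·m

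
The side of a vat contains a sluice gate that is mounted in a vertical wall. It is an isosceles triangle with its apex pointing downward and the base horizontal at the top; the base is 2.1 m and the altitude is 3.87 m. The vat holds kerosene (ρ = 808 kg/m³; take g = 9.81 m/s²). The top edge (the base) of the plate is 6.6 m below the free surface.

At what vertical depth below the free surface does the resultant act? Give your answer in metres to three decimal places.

h_p = 7.995 m

γ = ρg = 808 × 9.81 / 1000 = 7.92648 kN/m³.
With the apex down, the centroid sits h/3 = 3.87/3 = 1.29 m below the base (the top edge), so the centroid depth is h_c = 6.6 + 1.29 = 7.89 m.
A = ½ × 2.1 × 3.87 = 4.0635 m².
Resultant F = γ·h_c·A = 7.92648 × 7.89 × 4.0635 = 254.131 kN.
I_c = b·h³/36 = 2.1 × 3.87³/36 = 3.38104 m⁴.
Centre of pressure: y_p = y_c + I_c/(y_c·A) = 7.89 + 3.38104/(7.89 × 4.0635) = 7.89 + 0.105456 = 7.99546 m along the plane.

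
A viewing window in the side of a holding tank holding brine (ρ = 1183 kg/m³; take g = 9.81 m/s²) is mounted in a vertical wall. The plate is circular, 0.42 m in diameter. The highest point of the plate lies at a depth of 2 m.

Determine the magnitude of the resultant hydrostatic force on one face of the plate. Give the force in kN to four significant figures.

γ = ρg = 1183 × 9.81 / 1000 = 11.60523 kN/m³.
The centroid is at the centre, 0.21 m below the top of the plate, so the centroid depth is h_c = 2 + 0.21 = 2.21 m.
A = π(0.21)² = 0.138544 m².
Resultant F = γ·h_c·A = 11.60523 × 2.21 × 0.138544 = 3.55332 kN.

F ≈ 3.553 kN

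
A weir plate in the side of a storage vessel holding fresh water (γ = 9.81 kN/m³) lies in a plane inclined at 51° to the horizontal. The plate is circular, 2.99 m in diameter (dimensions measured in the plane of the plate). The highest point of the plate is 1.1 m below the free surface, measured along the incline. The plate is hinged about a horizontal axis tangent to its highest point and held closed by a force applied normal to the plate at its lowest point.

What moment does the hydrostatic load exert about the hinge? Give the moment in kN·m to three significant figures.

γ = 9.81 kN/m³.
Let θ = 51° be the plate's angle to the horizontal; measure y along the incline from where the plane meets the free surface. Vertical depth h = y·sinθ with sinθ = 0.777146.
The centroid is at the centre, 1.495 m below the top of the plate, so y_c = 1.1 + 1.495 = 2.595 m and h_c = 2.595 × 0.777146 = 2.01669 m.
A = π(1.495)² = 7.02154 m².
Resultant F = γ·h_c·A = 9.81 × 2.01669 × 7.02154 = 138.912 kN.
I_c = πr⁴/4 = π × 1.495⁴/4 = 3.92333 m⁴.
Centre of pressure: y_p = y_c + I_c/(y_c·A) = 2.595 + 3.92333/(2.595 × 7.02154) = 2.595 + 0.21532 = 2.81032 m along the plane.
The resultant acts 1.495 + 0.21532 = 1.71032 m (along the plate) below the hinge at the top edge, so the moment about the hinge is M = F × 1.71032 = 138.912 × 1.71032 = 237.584 kN·m.

M ≈ 238 kN·m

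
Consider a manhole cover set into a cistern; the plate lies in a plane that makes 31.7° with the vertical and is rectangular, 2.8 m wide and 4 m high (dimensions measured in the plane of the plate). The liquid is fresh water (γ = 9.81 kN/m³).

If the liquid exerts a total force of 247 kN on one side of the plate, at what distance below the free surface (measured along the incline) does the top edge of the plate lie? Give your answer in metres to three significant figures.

y_top ≈ 0.642 m

γ = 9.81 kN/m³.
A = 2.8 × 4 = 11.2 m².
From F = γ·h_c·A, the centroid depth is h_c = 247/(9.81 × 11.2) = 2.24807 m.
The plate makes 31.7° with the vertical, i.e. θ = 90° − 31.7° = 58.3° to the horizontal. Measuring y along the incline from the free-surface line, vertical depth h = y·sinθ with sinθ = 0.850811.
Along the incline, y_c = h_c/sinθ = 2.24807/0.850811 = 2.64227 m.
The centroid lies 4/2 = 2 m below the top edge, so the top edge sits at y_top = 2.64227 − 2 = 0.64227 m along the incline.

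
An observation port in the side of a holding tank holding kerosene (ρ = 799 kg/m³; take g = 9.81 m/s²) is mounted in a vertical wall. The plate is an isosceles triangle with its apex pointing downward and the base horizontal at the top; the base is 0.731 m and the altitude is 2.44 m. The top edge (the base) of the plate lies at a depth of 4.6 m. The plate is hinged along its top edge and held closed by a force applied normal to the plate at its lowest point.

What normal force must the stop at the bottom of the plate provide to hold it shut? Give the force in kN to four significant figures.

P ≈ 13.56 kN

γ = ρg = 799 × 9.81 / 1000 = 7.83819 kN/m³.
With the apex down, the centroid sits h/3 = 2.44/3 = 0.813333 m below the base (the top edge), so the centroid depth is h_c = 4.6 + 0.813333 = 5.41333 m.
A = ½ × 0.731 × 2.44 = 0.89182 m².
Resultant F = γ·h_c·A = 7.83819 × 5.41333 × 0.89182 = 37.8406 kN.
I_c = b·h³/36 = 0.731 × 2.44³/36 = 0.294974 m⁴.
Centre of pressure: y_p = y_c + I_c/(y_c·A) = 5.41333 + 0.294974/(5.41333 × 0.89182) = 5.41333 + 0.0611001 = 5.47443 m along the plane.
The resultant acts 0.813333 + 0.0611001 = 0.874433 m (along the plate) below the hinge at the top edge, so the moment about the hinge is M = F × 0.874433 = 37.8406 × 0.874433 = 33.0891 kN·m.
A normal force at the bottom, 2.44 m from the hinge, must supply this moment: P = 33.0891/2.44 = 13.5611 kN.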